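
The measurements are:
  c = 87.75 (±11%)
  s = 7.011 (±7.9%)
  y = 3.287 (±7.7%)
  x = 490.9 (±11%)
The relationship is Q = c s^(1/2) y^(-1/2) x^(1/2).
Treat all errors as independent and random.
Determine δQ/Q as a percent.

For a monomial Q ∝ c, s^(1/2), y^(-1/2), x^(1/2), fractional errors add in quadrature:
  (1·δc/c)² = (1×0.110)² = 0.0121;  (½·δs/s)² = (0.5×0.0790)² = 0.00156;  (−½·δy/y)² = (-0.5×0.0770)² = 0.00148;  (½·δx/x)² = (0.5×0.110)² = 0.00302
δQ/Q = √(0.0182) = 0.135

13.5%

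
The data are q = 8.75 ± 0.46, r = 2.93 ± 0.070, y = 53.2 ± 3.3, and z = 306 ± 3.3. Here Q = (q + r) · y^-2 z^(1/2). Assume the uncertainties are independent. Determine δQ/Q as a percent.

Let u = q + r = 11.7. δu = √(δq² + δr²) = √(0.212 + 0.00490) = 0.465, so δu/u = 0.0398.
Q is then a monomial in u, y, z:
δQ/Q = √((δu/u)² + (-2·δy/y)² + (½·δz/z)²) = √(0.00159 + 0.0154 + 2.91e-05) = 0.130

13.0%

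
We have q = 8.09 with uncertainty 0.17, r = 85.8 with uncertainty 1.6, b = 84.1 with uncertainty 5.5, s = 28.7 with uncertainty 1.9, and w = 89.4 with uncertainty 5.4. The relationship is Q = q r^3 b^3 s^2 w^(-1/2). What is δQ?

For a monomial Q ∝ q, r^3, b^3, s^2, w^(-1/2), fractional errors add in quadrature:
  (1·δq/q)² = (1×0.0210)² = 0.000442;  (3·δr/r)² = (3×0.0186)² = 0.00313;  (3·δb/b)² = (3×0.0654)² = 0.0385;  (2·δs/s)² = (2×0.0662)² = 0.0175;  (−½·δw/w)² = (-0.5×0.0604)² = 0.000912
δQ/Q = √(0.0605) = 0.246
Q = 2.65e+14, so δQ = 0.246 × 2.65e+14 = 6.51e+13.

6.51e+13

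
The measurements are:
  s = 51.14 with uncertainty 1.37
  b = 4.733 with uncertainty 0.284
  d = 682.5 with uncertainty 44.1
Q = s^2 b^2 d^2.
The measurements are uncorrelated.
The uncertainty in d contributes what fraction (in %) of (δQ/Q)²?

(δQ/Q)² = (2·δs/s)² + (2·δb/b)² + (2·δd/d)²
  s term: (2×0.0268)² = 0.00287
  b term: (2×0.0600)² = 0.0144
  d term: (2×0.0646)² = 0.0167
Total = 0.0340. Share from d = 0.0167/0.0340 = 0.492.

49.2%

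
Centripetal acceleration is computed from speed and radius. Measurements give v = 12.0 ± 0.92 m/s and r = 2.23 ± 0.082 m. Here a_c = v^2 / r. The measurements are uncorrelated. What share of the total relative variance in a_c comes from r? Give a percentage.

(δa_c/a_c)² = (2·δv/v)² + (-1·δr/r)²
  v term: (2×0.0767)² = 0.0235
  r term: (-1×0.0368)² = 0.00135
Total = 0.0249. Share from r = 0.00135/0.0249 = 0.0544.

5.44%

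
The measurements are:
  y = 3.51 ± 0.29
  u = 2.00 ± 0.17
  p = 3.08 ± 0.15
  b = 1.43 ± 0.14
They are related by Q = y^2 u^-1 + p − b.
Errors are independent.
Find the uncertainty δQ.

Let w = y^2·u^-1 = 6.16. δw/w = √((2·δy/y)² + (-1·δu/u)²) = √(0.0273 + 0.00723) = 0.186, so δw = 1.14.
Q = w + p − b: δQ = √(δw² + δp² + δb²) = √(1.31 + 0.0225 + 0.0196) = 1.16

1.16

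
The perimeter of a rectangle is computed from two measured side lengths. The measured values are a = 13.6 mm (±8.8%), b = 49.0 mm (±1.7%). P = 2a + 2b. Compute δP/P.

0.0233

For a sum/difference, combine absolute errors in quadrature:
  (2·δa)² = 5.73;  (2·δb)² = 2.78
δP = √(8.50) = 2.92 mm
P = 125 mm, so δP/P = 2.92/125 = 0.0233.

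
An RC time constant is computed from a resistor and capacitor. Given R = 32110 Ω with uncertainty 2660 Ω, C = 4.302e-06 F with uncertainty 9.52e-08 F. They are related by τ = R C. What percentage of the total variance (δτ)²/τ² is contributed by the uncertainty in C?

6.66%

(δτ/τ)² = (1·δR/R)² + (1·δC/C)²
  R term: (1×0.0828)² = 0.00686
  C term: (1×0.0221)² = 0.000490
Total = 0.00735. Share from C = 0.000490/0.00735 = 0.0666.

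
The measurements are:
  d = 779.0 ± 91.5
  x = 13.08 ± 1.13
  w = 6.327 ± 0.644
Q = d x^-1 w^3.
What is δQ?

Each factor contributes (exponent × relative error)² to (δQ/Q)²:
  (1·δd/d)² = (1×0.117)² = 0.0138;  (-1·δx/x)² = (-1×0.0864)² = 0.00746;  (3·δw/w)² = (3×0.102)² = 0.0932
δQ/Q = √(0.115) = 0.338
Q = 15080, so δQ = 0.338 × 15080 = 5100.

5100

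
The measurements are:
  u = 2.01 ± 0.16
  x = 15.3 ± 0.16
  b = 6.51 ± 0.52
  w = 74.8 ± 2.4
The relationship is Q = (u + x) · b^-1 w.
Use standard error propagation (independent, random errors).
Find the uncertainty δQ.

17.3

Let h = u + x = 17.3. δh = √(δu² + δx²) = √(0.0256 + 0.0256) = 0.226, so δh/h = 0.0131.
Q is then a monomial in h, b, w:
δQ/Q = √((δh/h)² + (-1·δb/b)² + (1·δw/w)²) = √(0.000171 + 0.00638 + 0.00103) = 0.0871
Q = 199, so δQ = 0.0871 × 199 = 17.3.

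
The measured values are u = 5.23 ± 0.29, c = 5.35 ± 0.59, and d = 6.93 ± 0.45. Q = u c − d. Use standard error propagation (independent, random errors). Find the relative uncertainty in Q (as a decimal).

Let p = u·c = 28.0. δp/p = √((1·δu/u)² + (1·δc/c)²) = √(0.00307 + 0.0122) = 0.123, so δp = 3.45.
Q = p − d: δQ = √(δp² + δd²) = √(11.9 + 0.203) = 3.48
Q = 21.1, so δQ/Q = 3.48/21.1 = 0.165.

0.165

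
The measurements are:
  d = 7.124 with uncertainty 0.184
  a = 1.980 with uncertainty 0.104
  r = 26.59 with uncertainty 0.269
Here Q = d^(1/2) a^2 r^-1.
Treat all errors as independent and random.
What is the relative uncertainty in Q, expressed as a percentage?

10.6%

Each factor contributes (exponent × relative error)² to (δQ/Q)²:
  (½·δd/d)² = (0.5×0.0258)² = 0.000167;  (2·δa/a)² = (2×0.0525)² = 0.0110;  (-1·δr/r)² = (-1×0.0101)² = 0.000102
δQ/Q = √(0.0113) = 0.106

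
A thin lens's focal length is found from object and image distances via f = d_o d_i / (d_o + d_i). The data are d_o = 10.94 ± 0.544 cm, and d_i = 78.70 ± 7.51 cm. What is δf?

0.434 cm

∂f/∂d_o = (d_i/(d_o+d_i))² = 0.771;  ∂f/∂d_i = (d_o/(d_o+d_i))² = 0.0149
δf = √((∂f/∂d_o · δd_o)² + (∂f/∂d_i · δd_i)²) = √(0.176 + 0.0125) = 0.434 cm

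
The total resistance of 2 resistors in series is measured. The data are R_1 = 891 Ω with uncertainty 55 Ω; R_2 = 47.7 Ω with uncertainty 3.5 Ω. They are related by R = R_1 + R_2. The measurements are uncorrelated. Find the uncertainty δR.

R is a linear combination, so absolute uncertainties add in quadrature:
  (δR_1)² = 3020;  (δR_2)² = 12.2
δR = √(3040) = 55.1 Ω

55.1 Ω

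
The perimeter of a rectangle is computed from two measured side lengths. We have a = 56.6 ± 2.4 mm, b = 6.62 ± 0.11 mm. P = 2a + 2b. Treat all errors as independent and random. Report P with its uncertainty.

126 ± 4.81 mm

For a sum/difference, combine absolute errors in quadrature:
  (2·δa)² = 23.0;  (2·δb)² = 0.0484
δP = √(23.1) = 4.81 mm
P = 126 mm.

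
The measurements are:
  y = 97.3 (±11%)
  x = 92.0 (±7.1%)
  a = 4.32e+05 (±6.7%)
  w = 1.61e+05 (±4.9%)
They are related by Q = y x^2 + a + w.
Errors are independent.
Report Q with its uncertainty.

(1.42 ± 0.151) × 10^6

Let p = y·x^2 = 8.24e+05. δp/p = √((1·δy/y)² + (2·δx/x)²) = √(0.0121 + 0.0202) = 0.180, so δp = 1.48e+05.
Q = p + a + w: δQ = √(δp² + δa² + δw²) = √(2.19e+10 + 8.38e+08 + 6.22e+07) = 1.51e+05
Q = 1.42e+06.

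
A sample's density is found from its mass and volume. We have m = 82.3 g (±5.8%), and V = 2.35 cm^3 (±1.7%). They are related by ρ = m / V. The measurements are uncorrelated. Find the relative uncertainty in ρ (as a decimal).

0.0604

For a monomial ρ ∝ m, V^-1, fractional errors add in quadrature:
  (1·δm/m)² = (1×0.0580)² = 0.00336;  (-1·δV/V)² = (-1×0.0170)² = 0.000289
δρ/ρ = √(0.00365) = 0.0604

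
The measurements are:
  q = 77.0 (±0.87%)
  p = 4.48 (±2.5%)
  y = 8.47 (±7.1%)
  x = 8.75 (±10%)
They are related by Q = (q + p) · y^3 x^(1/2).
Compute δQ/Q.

0.219

Let u = q + p = 81.5. δu = √(δq² + δp²) = √(0.449 + 0.0125) = 0.679, so δu/u = 0.00834.
Q is then a monomial in u, y, x:
δQ/Q = √((δu/u)² + (3·δy/y)² + (½·δx/x)²) = √(6.95e-05 + 0.0454 + 0.00250) = 0.219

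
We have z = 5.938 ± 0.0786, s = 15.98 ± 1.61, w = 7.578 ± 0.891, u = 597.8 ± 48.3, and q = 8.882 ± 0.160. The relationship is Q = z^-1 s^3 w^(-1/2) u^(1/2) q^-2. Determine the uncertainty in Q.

Since Q is a product/quotient, work with relative uncertainties:
  (-1·δz/z)² = (-1×0.0132)² = 0.000175;  (3·δs/s)² = (3×0.101)² = 0.0914;  (−½·δw/w)² = (-0.5×0.118)² = 0.00346;  (½·δu/u)² = (0.5×0.0808)² = 0.00163;  (-2·δq/q)² = (-2×0.0180)² = 0.00130
δQ/Q = √(0.0979) = 0.313
Q = 77.37, so δQ = 0.313 × 77.37 = 24.2.

24.2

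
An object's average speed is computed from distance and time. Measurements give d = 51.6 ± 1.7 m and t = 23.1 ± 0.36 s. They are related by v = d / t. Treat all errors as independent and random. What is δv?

Products/powers → add relative errors in quadrature, weighted by exponent:
  (1·δd/d)² = (1×0.0329)² = 0.00109;  (-1·δt/t)² = (-1×0.0156)² = 0.000243
δv/v = √(0.00133) = 0.0364
v = 2.23 m/s, so δv = 0.0364 × 2.23 = 0.0814 m/s.

0.0814 m/s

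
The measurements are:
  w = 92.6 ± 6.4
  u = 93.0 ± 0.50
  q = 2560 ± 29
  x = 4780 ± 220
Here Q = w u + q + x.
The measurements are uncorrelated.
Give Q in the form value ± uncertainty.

Let p = w·u = 8610. δp/p = √((1·δw/w)² + (1·δu/u)²) = √(0.00478 + 2.89e-05) = 0.0693, so δp = 597.
Q = p + q + x: δQ = √(δp² + δq² + δx²) = √(3.56e+05 + 841 + 48400) = 637
Q = 16000.

16000 ± 637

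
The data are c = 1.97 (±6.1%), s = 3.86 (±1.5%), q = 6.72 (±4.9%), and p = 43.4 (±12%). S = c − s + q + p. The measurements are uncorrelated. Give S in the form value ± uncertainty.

For a sum/difference, combine absolute errors in quadrature:
  (δc)² = 0.0144;  (δs)² = 0.00335;  (δq)² = 0.108;  (δp)² = 27.1
δS = √(27.2) = 5.22
S = 48.2.

48.2 ± 5.22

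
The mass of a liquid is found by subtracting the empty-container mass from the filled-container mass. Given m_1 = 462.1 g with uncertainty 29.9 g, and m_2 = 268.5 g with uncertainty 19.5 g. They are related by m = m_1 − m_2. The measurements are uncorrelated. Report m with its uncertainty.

193.6 ± 35.7 g

m is a linear combination, so absolute uncertainties add in quadrature:
  (δm_1)² = 894;  (δm_2)² = 380
δm = √(1270) = 35.7 g
m = 193.6 g.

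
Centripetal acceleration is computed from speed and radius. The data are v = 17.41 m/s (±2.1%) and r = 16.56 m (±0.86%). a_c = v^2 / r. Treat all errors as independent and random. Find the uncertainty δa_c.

Each factor contributes (exponent × relative error)² to (δa_c/a_c)²:
  (2·δv/v)² = (2×0.0210)² = 0.00176;  (-1·δr/r)² = (-1×0.00860)² = 7.4e-05
δa_c/a_c = √(0.00184) = 0.0429
a_c = 18.30 m/s^2, so δa_c = 0.0429 × 18.30 = 0.785 m/s^2.

0.785 m/s^2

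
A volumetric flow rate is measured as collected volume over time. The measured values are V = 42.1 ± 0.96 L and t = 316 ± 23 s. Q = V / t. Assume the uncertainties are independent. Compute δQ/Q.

0.0763

Q is a product of powers, so relative uncertainties combine in quadrature:
  (1·δV/V)² = (1×0.0228)² = 0.000520;  (-1·δt/t)² = (-1×0.0728)² = 0.00530
δQ/Q = √(0.00582) = 0.0763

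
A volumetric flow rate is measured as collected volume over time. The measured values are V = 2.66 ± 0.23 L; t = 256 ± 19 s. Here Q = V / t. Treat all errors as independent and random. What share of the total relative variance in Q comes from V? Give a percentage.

(δQ/Q)² = (1·δV/V)² + (-1·δt/t)²
  V term: (1×0.0865)² = 0.00748
  t term: (-1×0.0742)² = 0.00551
Total = 0.0130. Share from V = 0.00748/0.0130 = 0.576.

57.6%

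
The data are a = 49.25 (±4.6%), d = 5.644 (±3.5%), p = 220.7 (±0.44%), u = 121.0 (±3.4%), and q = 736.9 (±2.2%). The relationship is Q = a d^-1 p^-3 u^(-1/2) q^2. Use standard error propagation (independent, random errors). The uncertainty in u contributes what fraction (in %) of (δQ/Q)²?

5.03%

(δQ/Q)² = (1·δa/a)² + (-1·δd/d)² + (-3·δp/p)² + (−½·δu/u)² + (2·δq/q)²
  a term: (1×0.0460)² = 0.00212
  d term: (-1×0.0350)² = 0.00123
  p term: (-3×0.00440)² = 0.000174
  u term: (-0.5×0.0340)² = 0.000289
  q term: (2×0.0220)² = 0.00194
Total = 0.00574. Share from u = 0.000289/0.00574 = 0.0503.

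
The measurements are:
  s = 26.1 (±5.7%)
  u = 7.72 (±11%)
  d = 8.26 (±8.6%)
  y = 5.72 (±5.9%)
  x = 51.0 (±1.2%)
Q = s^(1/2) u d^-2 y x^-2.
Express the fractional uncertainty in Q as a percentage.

Since Q is a product/quotient, work with relative uncertainties:
  (½·δs/s)² = (0.5×0.0570)² = 0.000812;  (1·δu/u)² = (1×0.110)² = 0.0121;  (-2·δd/d)² = (-2×0.0860)² = 0.0296;  (1·δy/y)² = (1×0.0590)² = 0.00348;  (-2·δx/x)² = (-2×0.0120)² = 0.000576
δQ/Q = √(0.0466) = 0.216

21.6%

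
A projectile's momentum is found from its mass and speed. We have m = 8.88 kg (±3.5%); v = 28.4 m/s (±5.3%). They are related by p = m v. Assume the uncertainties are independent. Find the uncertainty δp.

16.0 kg·m/s

Since p is a product/quotient, work with relative uncertainties:
  (1·δm/m)² = (1×0.0350)² = 0.00123;  (1·δv/v)² = (1×0.0530)² = 0.00281
δp/p = √(0.00403) = 0.0635
p = 252 kg·m/s, so δp = 0.0635 × 252 = 16.0 kg·m/s.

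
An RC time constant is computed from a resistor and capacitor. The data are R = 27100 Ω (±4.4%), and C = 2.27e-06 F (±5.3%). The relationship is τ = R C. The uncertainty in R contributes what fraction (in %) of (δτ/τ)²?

(δτ/τ)² = (1·δR/R)² + (1·δC/C)²
  R term: (1×0.0440)² = 0.00194
  C term: (1×0.0530)² = 0.00281
Total = 0.00475. Share from R = 0.00194/0.00475 = 0.408.

40.8%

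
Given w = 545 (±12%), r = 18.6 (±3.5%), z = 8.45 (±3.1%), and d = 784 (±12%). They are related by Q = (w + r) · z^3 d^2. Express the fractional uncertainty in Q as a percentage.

28.2%

Let u = w + r = 564. δu = √(δw² + δr²) = √(4280 + 0.424) = 65.4, so δu/u = 0.116.
Q is then a monomial in u, z, d:
δQ/Q = √((δu/u)² + (3·δz/z)² + (2·δd/d)²) = √(0.0135 + 0.00865 + 0.0576) = 0.282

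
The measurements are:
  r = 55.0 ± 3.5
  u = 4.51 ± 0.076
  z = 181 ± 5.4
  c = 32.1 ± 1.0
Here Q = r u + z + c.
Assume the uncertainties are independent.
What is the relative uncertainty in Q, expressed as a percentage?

Let p = r·u = 248. δp/p = √((1·δr/r)² + (1·δu/u)²) = √(0.00405 + 0.000284) = 0.0658, so δp = 16.3.
Q = p + z + c: δQ = √(δp² + δz² + δc²) = √(267 + 29.2 + 1.00) = 17.2
Q = 461, so δQ/Q = 17.2/461 = 0.0374.

3.74%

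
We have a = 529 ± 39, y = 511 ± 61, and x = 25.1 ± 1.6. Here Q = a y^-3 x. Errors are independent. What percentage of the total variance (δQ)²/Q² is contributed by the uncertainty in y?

(δQ/Q)² = (1·δa/a)² + (-3·δy/y)² + (1·δx/x)²
  a term: (1×0.0737)² = 0.00544
  y term: (-3×0.119)² = 0.128
  x term: (1×0.0637)² = 0.00406
Total = 0.138. Share from y = 0.128/0.138 = 0.931.

93.1%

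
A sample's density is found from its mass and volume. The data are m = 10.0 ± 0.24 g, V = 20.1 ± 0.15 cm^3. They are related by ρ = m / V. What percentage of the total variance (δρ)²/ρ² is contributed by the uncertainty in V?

(δρ/ρ)² = (1·δm/m)² + (-1·δV/V)²
  m term: (1×0.0240)² = 0.000576
  V term: (-1×0.00746)² = 5.57e-05
Total = 0.000632. Share from V = 5.57e-05/0.000632 = 0.0882.

8.82%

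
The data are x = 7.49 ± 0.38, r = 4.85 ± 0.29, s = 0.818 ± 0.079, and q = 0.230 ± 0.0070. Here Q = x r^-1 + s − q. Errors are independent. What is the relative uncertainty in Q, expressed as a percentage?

Let p = x·r^-1 = 1.54. δp/p = √((1·δx/x)² + (-1·δr/r)²) = √(0.00257 + 0.00358) = 0.0784, so δp = 0.121.
Q = p + s − q: δQ = √(δp² + δs² + δq²) = √(0.0147 + 0.00624 + 4.9e-05) = 0.145
Q = 2.13, so δQ/Q = 0.145/2.13 = 0.0679.

6.79%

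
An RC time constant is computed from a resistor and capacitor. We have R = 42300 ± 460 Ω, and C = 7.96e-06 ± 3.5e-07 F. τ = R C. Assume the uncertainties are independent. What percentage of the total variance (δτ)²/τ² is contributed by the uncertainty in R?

5.76%

(δτ/τ)² = (1·δR/R)² + (1·δC/C)²
  R term: (1×0.0109)² = 0.000118
  C term: (1×0.0440)² = 0.00193
Total = 0.00205. Share from R = 0.000118/0.00205 = 0.0576.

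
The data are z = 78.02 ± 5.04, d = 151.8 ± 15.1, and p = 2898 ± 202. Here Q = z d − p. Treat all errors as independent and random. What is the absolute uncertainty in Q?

Let w = z·d = 11840. δw/w = √((1·δz/z)² + (1·δd/d)²) = √(0.00417 + 0.00989) = 0.119, so δw = 1400.
Q = w − p: δQ = √(δw² + δp²) = √(1.97e+06 + 40800) = 1420

1420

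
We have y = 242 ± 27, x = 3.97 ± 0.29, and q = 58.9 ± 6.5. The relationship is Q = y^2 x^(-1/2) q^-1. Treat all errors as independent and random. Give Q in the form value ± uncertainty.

Products/powers → add relative errors in quadrature, weighted by exponent:
  (2·δy/y)² = (2×0.112)² = 0.0498;  (−½·δx/x)² = (-0.5×0.0730)² = 0.00133;  (-1·δq/q)² = (-1×0.110)² = 0.0122
δQ/Q = √(0.0633) = 0.252
Q = 499, so δQ = 0.252 × 499 = 126.

499 ± 126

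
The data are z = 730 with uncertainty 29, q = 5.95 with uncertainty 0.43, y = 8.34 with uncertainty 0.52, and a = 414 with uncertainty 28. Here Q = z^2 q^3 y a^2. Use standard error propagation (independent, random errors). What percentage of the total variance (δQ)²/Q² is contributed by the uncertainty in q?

(δQ/Q)² = (2·δz/z)² + (3·δq/q)² + (1·δy/y)² + (2·δa/a)²
  z term: (2×0.0397)² = 0.00631
  q term: (3×0.0723)² = 0.0470
  y term: (1×0.0624)² = 0.00389
  a term: (2×0.0676)² = 0.0183
Total = 0.0755. Share from q = 0.0470/0.0755 = 0.623.

62.3%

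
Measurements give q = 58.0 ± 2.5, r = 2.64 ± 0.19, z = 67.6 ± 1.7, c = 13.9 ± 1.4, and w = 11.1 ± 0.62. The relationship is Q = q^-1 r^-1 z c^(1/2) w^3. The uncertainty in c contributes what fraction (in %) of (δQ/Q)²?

6.62%

(δQ/Q)² = (-1·δq/q)² + (-1·δr/r)² + (1·δz/z)² + (½·δc/c)² + (3·δw/w)²
  q term: (-1×0.0431)² = 0.00186
  r term: (-1×0.0720)² = 0.00518
  z term: (1×0.0251)² = 0.000632
  c term: (0.5×0.101)² = 0.00254
  w term: (3×0.0559)² = 0.0281
Total = 0.0383. Share from c = 0.00254/0.0383 = 0.0662.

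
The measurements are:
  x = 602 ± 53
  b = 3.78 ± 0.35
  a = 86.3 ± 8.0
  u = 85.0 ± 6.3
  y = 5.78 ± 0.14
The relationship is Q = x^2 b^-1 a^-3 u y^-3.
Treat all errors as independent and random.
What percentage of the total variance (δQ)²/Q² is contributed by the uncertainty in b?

6.71%

(δQ/Q)² = (2·δx/x)² + (-1·δb/b)² + (-3·δa/a)² + (1·δu/u)² + (-3·δy/y)²
  x term: (2×0.0880)² = 0.0310
  b term: (-1×0.0926)² = 0.00857
  a term: (-3×0.0927)² = 0.0773
  u term: (1×0.0741)² = 0.00549
  y term: (-3×0.0242)² = 0.00528
Total = 0.128. Share from b = 0.00857/0.128 = 0.0671.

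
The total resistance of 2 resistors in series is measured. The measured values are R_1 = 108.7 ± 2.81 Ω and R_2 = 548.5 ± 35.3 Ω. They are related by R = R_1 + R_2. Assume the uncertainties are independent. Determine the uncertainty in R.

35.4 Ω

Absolute uncertainties add in quadrature for a linear combination:
  (δR_1)² = 7.90;  (δR_2)² = 1250
δR = √(1250) = 35.4 Ω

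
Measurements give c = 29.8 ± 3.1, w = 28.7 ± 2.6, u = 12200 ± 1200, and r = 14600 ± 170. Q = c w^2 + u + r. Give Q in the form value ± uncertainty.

51300 ± 5270

Let p = c·w^2 = 24500. δp/p = √((1·δc/c)² + (2·δw/w)²) = √(0.0108 + 0.0328) = 0.209, so δp = 5130.
Q = p + u + r: δQ = √(δp² + δu² + δr²) = √(2.63e+07 + 1.44e+06 + 28900) = 5270
Q = 51300.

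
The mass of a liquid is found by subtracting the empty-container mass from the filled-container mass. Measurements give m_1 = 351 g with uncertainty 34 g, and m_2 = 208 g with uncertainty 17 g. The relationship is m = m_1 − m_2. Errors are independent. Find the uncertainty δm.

Absolute uncertainties add in quadrature for a linear combination:
  (δm_1)² = 1160;  (δm_2)² = 289
δm = √(1440) = 38.0 g

38.0 g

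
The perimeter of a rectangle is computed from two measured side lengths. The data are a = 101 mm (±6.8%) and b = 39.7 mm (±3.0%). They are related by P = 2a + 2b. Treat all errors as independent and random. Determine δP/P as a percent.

For a sum/difference, combine absolute errors in quadrature:
  (2·δa)² = 189;  (2·δb)² = 5.67
δP = √(194) = 13.9 mm
P = 281 mm, so δP/P = 13.9/281 = 0.0495.

4.95%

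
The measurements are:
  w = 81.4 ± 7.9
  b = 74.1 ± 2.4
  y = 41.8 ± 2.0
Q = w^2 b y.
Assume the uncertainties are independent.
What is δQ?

4.16e+06

Each factor contributes (exponent × relative error)² to (δQ/Q)²:
  (2·δw/w)² = (2×0.0971)² = 0.0377;  (1·δb/b)² = (1×0.0324)² = 0.00105;  (1·δy/y)² = (1×0.0478)² = 0.00229
δQ/Q = √(0.0410) = 0.203
Q = 2.05e+07, so δQ = 0.203 × 2.05e+07 = 4.16e+06.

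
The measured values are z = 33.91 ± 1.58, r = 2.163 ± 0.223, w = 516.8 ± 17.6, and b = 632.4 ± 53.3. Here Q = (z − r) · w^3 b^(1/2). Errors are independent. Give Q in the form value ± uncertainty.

Let u = z − r = 31.75. δu = √(δz² + δr²) = √(2.50 + 0.0497) = 1.60, so δu/u = 0.0503.
Q is then a monomial in u, w, b:
δQ/Q = √((δu/u)² + (3·δw/w)² + (½·δb/b)²) = √(0.00253 + 0.0104 + 0.00178) = 0.121
Q = 1.102e+11, so δQ = 0.121 × 1.102e+11 = 1.34e+10.

(1.102 ± 0.134) × 10^11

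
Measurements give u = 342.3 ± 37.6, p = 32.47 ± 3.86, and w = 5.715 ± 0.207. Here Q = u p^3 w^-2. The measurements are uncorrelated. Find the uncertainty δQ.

Products/powers → add relative errors in quadrature, weighted by exponent:
  (1·δu/u)² = (1×0.110)² = 0.0121;  (3·δp/p)² = (3×0.119)² = 0.127;  (-2·δw/w)² = (-2×0.0362)² = 0.00525
δQ/Q = √(0.145) = 0.380
Q = 358800, so δQ = 0.380 × 358800 = 1.36e+05.

1.36e+05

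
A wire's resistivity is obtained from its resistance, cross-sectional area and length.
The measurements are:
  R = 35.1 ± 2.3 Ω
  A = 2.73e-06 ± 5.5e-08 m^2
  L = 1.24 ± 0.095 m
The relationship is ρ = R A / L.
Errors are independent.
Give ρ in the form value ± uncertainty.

(7.73 ± 0.794) × 10^-5 Ω·m

Relative error in a monomial: (δρ/ρ)² = Σ (nᵢ · δxᵢ/xᵢ)².
  (1·δR/R)² = (1×0.0655)² = 0.00429;  (1·δA/A)² = (1×0.0201)² = 0.000406;  (-1·δL/L)² = (-1×0.0766)² = 0.00587
δρ/ρ = √(0.0106) = 0.103
ρ = 7.73e-05 Ω·m, so δρ = 0.103 × 7.73e-05 = 7.94e-06 Ω·m.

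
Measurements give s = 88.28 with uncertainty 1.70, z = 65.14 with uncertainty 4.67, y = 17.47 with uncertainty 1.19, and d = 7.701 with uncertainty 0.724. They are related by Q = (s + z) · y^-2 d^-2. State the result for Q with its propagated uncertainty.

Let u = s + z = 153.4. δu = √(δs² + δz²) = √(2.89 + 21.8) = 4.97, so δu/u = 0.0324.
Q is then a monomial in u, y, d:
δQ/Q = √((δu/u)² + (-2·δy/y)² + (-2·δd/d)²) = √(0.00105 + 0.0186 + 0.0354) = 0.234
Q = 0.008476, so δQ = 0.234 × 0.008476 = 0.00199.

0.008476 ± 0.00199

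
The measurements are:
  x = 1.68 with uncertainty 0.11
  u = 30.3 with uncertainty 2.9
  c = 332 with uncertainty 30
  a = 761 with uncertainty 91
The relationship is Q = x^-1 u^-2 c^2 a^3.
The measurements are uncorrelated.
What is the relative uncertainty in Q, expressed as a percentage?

Since Q is a product/quotient, work with relative uncertainties:
  (-1·δx/x)² = (-1×0.0655)² = 0.00429;  (-2·δu/u)² = (-2×0.0957)² = 0.0366;  (2·δc/c)² = (2×0.0904)² = 0.0327;  (3·δa/a)² = (3×0.120)² = 0.129
δQ/Q = √(0.202) = 0.450

45.0%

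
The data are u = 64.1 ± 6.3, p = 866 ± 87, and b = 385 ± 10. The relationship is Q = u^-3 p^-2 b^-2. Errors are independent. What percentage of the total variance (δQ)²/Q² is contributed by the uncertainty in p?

(δQ/Q)² = (-3·δu/u)² + (-2·δp/p)² + (-2·δb/b)²
  u term: (-3×0.0983)² = 0.0869
  p term: (-2×0.100)² = 0.0404
  b term: (-2×0.0260)² = 0.00270
Total = 0.130. Share from p = 0.0404/0.130 = 0.311.

31.1%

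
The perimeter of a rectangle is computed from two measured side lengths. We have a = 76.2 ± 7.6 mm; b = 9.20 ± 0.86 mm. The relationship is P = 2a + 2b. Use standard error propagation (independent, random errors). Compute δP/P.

For a sum/difference, combine absolute errors in quadrature:
  (2·δa)² = 231;  (2·δb)² = 2.96
δP = √(234) = 15.3 mm
P = 171 mm, so δP/P = 15.3/171 = 0.0896.

0.0896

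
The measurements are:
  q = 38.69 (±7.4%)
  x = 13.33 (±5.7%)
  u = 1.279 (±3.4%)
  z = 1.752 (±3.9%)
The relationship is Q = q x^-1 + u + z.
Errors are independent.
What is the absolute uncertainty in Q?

Let p = q·x^-1 = 2.902. δp/p = √((1·δq/q)² + (-1·δx/x)²) = √(0.00548 + 0.00325) = 0.0934, so δp = 0.271.
Q = p + u + z: δQ = √(δp² + δu² + δz²) = √(0.0735 + 0.00189 + 0.00467) = 0.283

0.283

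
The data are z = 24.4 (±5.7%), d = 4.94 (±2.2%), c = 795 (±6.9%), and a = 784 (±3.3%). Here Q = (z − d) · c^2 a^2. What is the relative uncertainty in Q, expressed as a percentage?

Let u = z − d = 19.5. δu = √(δz² + δd²) = √(1.93 + 0.0118) = 1.40, so δu/u = 0.0717.
Q is then a monomial in u, c, a:
δQ/Q = √((δu/u)² + (2·δc/c)² + (2·δa/a)²) = √(0.00514 + 0.0190 + 0.00436) = 0.169

16.9%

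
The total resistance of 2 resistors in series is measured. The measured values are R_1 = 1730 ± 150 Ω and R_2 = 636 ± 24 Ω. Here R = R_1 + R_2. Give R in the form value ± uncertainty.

Sums and differences: (δR)² = Σ (cᵢ δxᵢ)².
  (δR_1)² = 22500;  (δR_2)² = 576
δR = √(23100) = 152 Ω
R = 2370 Ω.

2370 ± 152 Ω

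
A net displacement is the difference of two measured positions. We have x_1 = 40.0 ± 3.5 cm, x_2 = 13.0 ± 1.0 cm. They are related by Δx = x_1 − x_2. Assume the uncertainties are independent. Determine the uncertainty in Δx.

For a sum/difference, combine absolute errors in quadrature:
  (δx_1)² = 12.2;  (δx_2)² = 1.00
δΔx = √(13.2) = 3.64 cm

3.64 cm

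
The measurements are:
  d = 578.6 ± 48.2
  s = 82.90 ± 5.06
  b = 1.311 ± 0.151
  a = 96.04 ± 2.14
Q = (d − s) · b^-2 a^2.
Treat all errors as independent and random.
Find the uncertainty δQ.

Let u = d − s = 495.7. δu = √(δd² + δs²) = √(2320 + 25.6) = 48.5, so δu/u = 0.0978.
Q is then a monomial in u, b, a:
δQ/Q = √((δu/u)² + (-2·δb/b)² + (2·δa/a)²) = √(0.00956 + 0.0531 + 0.00199) = 0.254
Q = 2.66e+06, so δQ = 0.254 × 2.66e+06 = 6.76e+05.

6.76e+05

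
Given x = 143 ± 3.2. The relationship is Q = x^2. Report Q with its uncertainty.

Q ∝ x^2, so δQ/Q = |2| · δx/x = 2 × 0.0224 = 0.0448.
Q = 20400, so δQ = 0.0448 × 20400 = 915.

20400 ± 915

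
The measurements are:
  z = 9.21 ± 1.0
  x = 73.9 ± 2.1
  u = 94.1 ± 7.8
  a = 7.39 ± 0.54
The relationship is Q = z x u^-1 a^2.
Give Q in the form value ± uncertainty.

395 ± 79.8

Q is a product of powers, so relative uncertainties combine in quadrature:
  (1·δz/z)² = (1×0.109)² = 0.0118;  (1·δx/x)² = (1×0.0284)² = 0.000808;  (-1·δu/u)² = (-1×0.0829)² = 0.00687;  (2·δa/a)² = (2×0.0731)² = 0.0214
δQ/Q = √(0.0408) = 0.202
Q = 395, so δQ = 0.202 × 395 = 79.8.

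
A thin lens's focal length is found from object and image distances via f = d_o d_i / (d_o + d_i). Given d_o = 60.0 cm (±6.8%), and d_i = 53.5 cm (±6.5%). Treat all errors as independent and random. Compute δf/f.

0.0470

∂f/∂d_o = (d_i/(d_o+d_i))² = 0.222;  ∂f/∂d_i = (d_o/(d_o+d_i))² = 0.279
δf = √((∂f/∂d_o · δd_o)² + (∂f/∂d_i · δd_i)²) = √(0.822 + 0.944) = 1.33 cm
f = 28.3 cm, so δf/f = 1.33/28.3 = 0.0470.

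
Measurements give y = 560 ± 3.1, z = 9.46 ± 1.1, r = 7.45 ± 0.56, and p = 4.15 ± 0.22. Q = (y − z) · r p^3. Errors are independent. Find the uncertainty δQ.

51600

Let u = y − z = 551. δu = √(δy² + δz²) = √(9.61 + 1.21) = 3.29, so δu/u = 0.00597.
Q is then a monomial in u, r, p:
δQ/Q = √((δu/u)² + (1·δr/r)² + (3·δp/p)²) = √(3.57e-05 + 0.00565 + 0.0253) = 0.176
Q = 2.93e+05, so δQ = 0.176 × 2.93e+05 = 51600.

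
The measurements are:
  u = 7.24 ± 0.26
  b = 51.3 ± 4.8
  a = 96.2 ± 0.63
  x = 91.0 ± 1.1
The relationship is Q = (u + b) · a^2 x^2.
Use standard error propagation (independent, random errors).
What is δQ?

Let w = u + b = 58.5. δw = √(δu² + δb²) = √(0.0676 + 23.0) = 4.81, so δw/w = 0.0821.
Q is then a monomial in w, a, x:
δQ/Q = √((δw/w)² + (2·δa/a)² + (2·δx/x)²) = √(0.00674 + 0.000172 + 0.000584) = 0.0866
Q = 4.49e+09, so δQ = 0.0866 × 4.49e+09 = 3.88e+08.

3.88e+08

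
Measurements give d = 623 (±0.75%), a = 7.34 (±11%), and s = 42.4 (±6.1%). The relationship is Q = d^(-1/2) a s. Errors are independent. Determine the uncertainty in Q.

1.57

Each factor contributes (exponent × relative error)² to (δQ/Q)²:
  (−½·δd/d)² = (-0.5×0.00750)² = 1.41e-05;  (1·δa/a)² = (1×0.110)² = 0.0121;  (1·δs/s)² = (1×0.0610)² = 0.00372
δQ/Q = √(0.0158) = 0.126
Q = 12.5, so δQ = 0.126 × 12.5 = 1.57.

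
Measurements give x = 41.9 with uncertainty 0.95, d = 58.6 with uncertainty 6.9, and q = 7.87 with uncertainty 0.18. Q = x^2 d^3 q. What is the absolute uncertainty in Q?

9.92e+08

Products/powers → add relative errors in quadrature, weighted by exponent:
  (2·δx/x)² = (2×0.0227)² = 0.00206;  (3·δd/d)² = (3×0.118)² = 0.125;  (1·δq/q)² = (1×0.0229)² = 0.000523
δQ/Q = √(0.127) = 0.357
Q = 2.78e+09, so δQ = 0.357 × 2.78e+09 = 9.92e+08.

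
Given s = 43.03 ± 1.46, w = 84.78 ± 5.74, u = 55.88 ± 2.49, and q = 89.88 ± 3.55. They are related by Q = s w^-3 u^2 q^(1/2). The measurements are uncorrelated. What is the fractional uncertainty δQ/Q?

0.225

For a monomial Q ∝ s, w^-3, u^2, q^(1/2), fractional errors add in quadrature:
  (1·δs/s)² = (1×0.0339)² = 0.00115;  (-3·δw/w)² = (-3×0.0677)² = 0.0413;  (2·δu/u)² = (2×0.0446)² = 0.00794;  (½·δq/q)² = (0.5×0.0395)² = 0.000390
δQ/Q = √(0.0507) = 0.225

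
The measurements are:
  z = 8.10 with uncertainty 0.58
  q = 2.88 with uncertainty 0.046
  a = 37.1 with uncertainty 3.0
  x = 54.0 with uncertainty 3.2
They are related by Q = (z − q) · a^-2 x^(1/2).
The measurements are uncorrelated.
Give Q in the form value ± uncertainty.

Let u = z − q = 5.22. δu = √(δz² + δq²) = √(0.336 + 0.00212) = 0.582, so δu/u = 0.111.
Q is then a monomial in u, a, x:
δQ/Q = √((δu/u)² + (-2·δa/a)² + (½·δx/x)²) = √(0.0124 + 0.0262 + 0.000878) = 0.199
Q = 0.0279, so δQ = 0.199 × 0.0279 = 0.00554.

0.0279 ± 0.00554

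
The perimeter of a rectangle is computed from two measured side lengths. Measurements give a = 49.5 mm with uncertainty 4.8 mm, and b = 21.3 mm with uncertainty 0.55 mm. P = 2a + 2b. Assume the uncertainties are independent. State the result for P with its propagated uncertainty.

Sums and differences: (δP)² = Σ (cᵢ δxᵢ)².
  (2·δa)² = 92.2;  (2·δb)² = 1.21
δP = √(93.4) = 9.66 mm
P = 142 mm.

142 ± 9.66 mm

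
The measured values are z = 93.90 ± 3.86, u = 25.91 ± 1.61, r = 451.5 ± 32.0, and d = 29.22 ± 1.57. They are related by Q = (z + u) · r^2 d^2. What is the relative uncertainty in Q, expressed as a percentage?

18.1%

Let w = z + u = 119.8. δw = √(δz² + δu²) = √(14.9 + 2.59) = 4.18, so δw/w = 0.0349.
Q is then a monomial in w, r, d:
δQ/Q = √((δw/w)² + (2·δr/r)² + (2·δd/d)²) = √(0.00122 + 0.0201 + 0.0115) = 0.181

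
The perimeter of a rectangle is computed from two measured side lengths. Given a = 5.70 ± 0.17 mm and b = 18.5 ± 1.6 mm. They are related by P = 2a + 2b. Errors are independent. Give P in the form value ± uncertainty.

For a sum/difference, combine absolute errors in quadrature:
  (2·δa)² = 0.116;  (2·δb)² = 10.2
δP = √(10.4) = 3.22 mm
P = 48.4 mm.

48.4 ± 3.22 mm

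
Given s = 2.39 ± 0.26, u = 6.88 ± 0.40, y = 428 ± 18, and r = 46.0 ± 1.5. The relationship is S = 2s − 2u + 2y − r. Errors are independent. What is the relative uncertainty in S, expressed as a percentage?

4.50%

For a sum/difference, combine absolute errors in quadrature:
  (2·δs)² = 0.270;  (2·δu)² = 0.640;  (2·δy)² = 1300;  (δr)² = 2.25
δS = √(1300) = 36.0
S = 801, so δS/S = 36.0/801 = 0.0450.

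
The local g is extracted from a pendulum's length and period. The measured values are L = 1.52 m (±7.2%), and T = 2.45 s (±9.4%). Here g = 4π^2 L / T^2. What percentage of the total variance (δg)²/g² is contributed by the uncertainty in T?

(δg/g)² = (1·δL/L)² + (-2·δT/T)²
  L term: (1×0.0720)² = 0.00518
  T term: (-2×0.0940)² = 0.0353
Total = 0.0405. Share from T = 0.0353/0.0405 = 0.872.

87.2%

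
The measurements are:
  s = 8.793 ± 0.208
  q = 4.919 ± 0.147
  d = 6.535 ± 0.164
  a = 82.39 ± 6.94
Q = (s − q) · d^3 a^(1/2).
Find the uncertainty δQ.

Let u = s − q = 3.874. δu = √(δs² + δq²) = √(0.0433 + 0.0216) = 0.255, so δu/u = 0.0657.
Q is then a monomial in u, d, a:
δQ/Q = √((δu/u)² + (3·δd/d)² + (½·δa/a)²) = √(0.00432 + 0.00567 + 0.00177) = 0.108
Q = 9814, so δQ = 0.108 × 9814 = 1060.

1060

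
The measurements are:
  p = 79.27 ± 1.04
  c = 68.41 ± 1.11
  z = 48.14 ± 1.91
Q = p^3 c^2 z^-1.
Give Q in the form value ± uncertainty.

Each factor contributes (exponent × relative error)² to (δQ/Q)²:
  (3·δp/p)² = (3×0.0131)² = 0.00155;  (2·δc/c)² = (2×0.0162)² = 0.00105;  (-1·δz/z)² = (-1×0.0397)² = 0.00157
δQ/Q = √(0.00418) = 0.0646
Q = 4.842e+07, so δQ = 0.0646 × 4.842e+07 = 3.13e+06.

(4.842 ± 0.313) × 10^7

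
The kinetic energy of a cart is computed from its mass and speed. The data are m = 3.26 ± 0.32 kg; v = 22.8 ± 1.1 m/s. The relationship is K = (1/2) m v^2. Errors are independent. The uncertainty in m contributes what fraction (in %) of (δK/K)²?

50.9%

(δK/K)² = (1·δm/m)² + (2·δv/v)²
  m term: (1×0.0982)² = 0.00964
  v term: (2×0.0482)² = 0.00931
Total = 0.0189. Share from m = 0.00964/0.0189 = 0.509.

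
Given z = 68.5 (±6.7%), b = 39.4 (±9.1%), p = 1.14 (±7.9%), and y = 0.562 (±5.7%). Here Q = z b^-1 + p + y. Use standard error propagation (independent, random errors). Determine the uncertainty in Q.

Let w = z·b^-1 = 1.74. δw/w = √((1·δz/z)² + (-1·δb/b)²) = √(0.00449 + 0.00828) = 0.113, so δw = 0.196.
Q = w + p + y: δQ = √(δw² + δp² + δy²) = √(0.0386 + 0.00811 + 0.00103) = 0.218

0.218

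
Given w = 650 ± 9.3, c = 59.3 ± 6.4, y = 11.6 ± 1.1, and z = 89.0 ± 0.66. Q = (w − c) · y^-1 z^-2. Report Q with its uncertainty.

Let u = w − c = 591. δu = √(δw² + δc²) = √(86.5 + 41.0) = 11.3, so δu/u = 0.0191.
Q is then a monomial in u, y, z:
δQ/Q = √((δu/u)² + (-1·δy/y)² + (-2·δz/z)²) = √(0.000365 + 0.00899 + 0.000220) = 0.0979
Q = 0.00643, so δQ = 0.0979 × 0.00643 = 0.000629.

0.00643 ± 0.000629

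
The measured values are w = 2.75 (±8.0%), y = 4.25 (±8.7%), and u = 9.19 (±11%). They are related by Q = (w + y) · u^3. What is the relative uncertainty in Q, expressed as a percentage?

Let h = w + y = 7.00. δh = √(δw² + δy²) = √(0.0484 + 0.137) = 0.430, so δh/h = 0.0615.
Q is then a monomial in h, u:
δQ/Q = √((δh/h)² + (3·δu/u)²) = √(0.00378 + 0.109) = 0.336

33.6%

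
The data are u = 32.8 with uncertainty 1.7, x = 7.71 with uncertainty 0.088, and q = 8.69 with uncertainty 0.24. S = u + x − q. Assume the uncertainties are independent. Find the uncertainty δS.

Absolute uncertainties add in quadrature for a linear combination:
  (δu)² = 2.89;  (δx)² = 0.00774;  (δq)² = 0.0576
δS = √(2.96) = 1.72

1.72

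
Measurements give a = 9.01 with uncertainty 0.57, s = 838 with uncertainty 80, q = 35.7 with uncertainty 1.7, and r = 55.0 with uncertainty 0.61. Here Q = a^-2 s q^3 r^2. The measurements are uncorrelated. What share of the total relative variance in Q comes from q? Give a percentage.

44.3%

(δQ/Q)² = (-2·δa/a)² + (1·δs/s)² + (3·δq/q)² + (2·δr/r)²
  a term: (-2×0.0633)² = 0.0160
  s term: (1×0.0955)² = 0.00911
  q term: (3×0.0476)² = 0.0204
  r term: (2×0.0111)² = 0.000492
Total = 0.0460. Share from q = 0.0204/0.0460 = 0.443.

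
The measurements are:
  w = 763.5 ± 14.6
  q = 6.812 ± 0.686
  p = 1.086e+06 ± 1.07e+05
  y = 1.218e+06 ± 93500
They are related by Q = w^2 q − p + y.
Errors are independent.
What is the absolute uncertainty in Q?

4.51e+05

Let h = w^2·q = 3.971e+06. δh/h = √((2·δw/w)² + (1·δq/q)²) = √(0.00146 + 0.0101) = 0.108, so δh = 4.28e+05.
Q = h − p + y: δQ = √(δh² + δp² + δy²) = √(1.83e+11 + 1.14e+10 + 8.74e+09) = 4.51e+05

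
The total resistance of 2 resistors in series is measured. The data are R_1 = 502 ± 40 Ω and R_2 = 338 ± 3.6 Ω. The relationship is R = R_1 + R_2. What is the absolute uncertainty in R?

Each term contributes (cᵢ δxᵢ)² to (δR)²:
  (δR_1)² = 1600;  (δR_2)² = 13.0
δR = √(1610) = 40.2 Ω

40.2 Ω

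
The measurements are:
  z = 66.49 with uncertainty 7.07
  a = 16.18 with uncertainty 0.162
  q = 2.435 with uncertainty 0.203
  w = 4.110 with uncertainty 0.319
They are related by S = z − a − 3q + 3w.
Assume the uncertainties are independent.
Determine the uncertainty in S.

7.16

Sums and differences: (δS)² = Σ (cᵢ δxᵢ)².
  (δz)² = 50.0;  (δa)² = 0.0262;  (3·δq)² = 0.371;  (3·δw)² = 0.916
δS = √(51.3) = 7.16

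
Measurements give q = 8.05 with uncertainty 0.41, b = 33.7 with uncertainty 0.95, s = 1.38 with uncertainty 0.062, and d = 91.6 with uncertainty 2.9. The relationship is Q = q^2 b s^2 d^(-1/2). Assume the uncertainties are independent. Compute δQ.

Each factor contributes (exponent × relative error)² to (δQ/Q)²:
  (2·δq/q)² = (2×0.0509)² = 0.0104;  (1·δb/b)² = (1×0.0282)² = 0.000795;  (2·δs/s)² = (2×0.0449)² = 0.00807;  (−½·δd/d)² = (-0.5×0.0317)² = 0.000251
δQ/Q = √(0.0195) = 0.140
Q = 435, so δQ = 0.140 × 435 = 60.7.

60.7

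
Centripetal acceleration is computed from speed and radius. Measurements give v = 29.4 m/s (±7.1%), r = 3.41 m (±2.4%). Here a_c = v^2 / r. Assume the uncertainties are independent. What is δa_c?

36.5 m/s^2

Relative error in a monomial: (δa_c/a_c)² = Σ (nᵢ · δxᵢ/xᵢ)².
  (2·δv/v)² = (2×0.0710)² = 0.0202;  (-1·δr/r)² = (-1×0.0240)² = 0.000576
δa_c/a_c = √(0.0207) = 0.144
a_c = 253 m/s^2, so δa_c = 0.144 × 253 = 36.5 m/s^2.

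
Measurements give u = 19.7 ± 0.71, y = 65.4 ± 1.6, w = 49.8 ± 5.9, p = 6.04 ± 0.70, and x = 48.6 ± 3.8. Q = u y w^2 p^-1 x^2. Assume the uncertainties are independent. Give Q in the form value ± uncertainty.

(1.25 ± 0.387) × 10^9

Each factor contributes (exponent × relative error)² to (δQ/Q)²:
  (1·δu/u)² = (1×0.0360)² = 0.00130;  (1·δy/y)² = (1×0.0245)² = 0.000599;  (2·δw/w)² = (2×0.118)² = 0.0561;  (-1·δp/p)² = (-1×0.116)² = 0.0134;  (2·δx/x)² = (2×0.0782)² = 0.0245
δQ/Q = √(0.0959) = 0.310
Q = 1.25e+09, so δQ = 0.310 × 1.25e+09 = 3.87e+08.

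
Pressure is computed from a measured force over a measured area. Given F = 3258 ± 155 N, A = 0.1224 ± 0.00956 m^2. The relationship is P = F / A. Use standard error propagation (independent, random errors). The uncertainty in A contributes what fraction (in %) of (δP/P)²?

(δP/P)² = (1·δF/F)² + (-1·δA/A)²
  F term: (1×0.0476)² = 0.00226
  A term: (-1×0.0781)² = 0.00610
Total = 0.00836. Share from A = 0.00610/0.00836 = 0.729.

72.9%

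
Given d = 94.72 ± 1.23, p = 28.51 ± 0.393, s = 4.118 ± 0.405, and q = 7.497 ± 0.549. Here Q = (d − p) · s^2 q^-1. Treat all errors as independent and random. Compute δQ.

31.6

Let u = d − p = 66.21. δu = √(δd² + δp²) = √(1.51 + 0.154) = 1.29, so δu/u = 0.0195.
Q is then a monomial in u, s, q:
δQ/Q = √((δu/u)² + (2·δs/s)² + (-1·δq/q)²) = √(0.000380 + 0.0387 + 0.00536) = 0.211
Q = 149.8, so δQ = 0.211 × 149.8 = 31.6.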